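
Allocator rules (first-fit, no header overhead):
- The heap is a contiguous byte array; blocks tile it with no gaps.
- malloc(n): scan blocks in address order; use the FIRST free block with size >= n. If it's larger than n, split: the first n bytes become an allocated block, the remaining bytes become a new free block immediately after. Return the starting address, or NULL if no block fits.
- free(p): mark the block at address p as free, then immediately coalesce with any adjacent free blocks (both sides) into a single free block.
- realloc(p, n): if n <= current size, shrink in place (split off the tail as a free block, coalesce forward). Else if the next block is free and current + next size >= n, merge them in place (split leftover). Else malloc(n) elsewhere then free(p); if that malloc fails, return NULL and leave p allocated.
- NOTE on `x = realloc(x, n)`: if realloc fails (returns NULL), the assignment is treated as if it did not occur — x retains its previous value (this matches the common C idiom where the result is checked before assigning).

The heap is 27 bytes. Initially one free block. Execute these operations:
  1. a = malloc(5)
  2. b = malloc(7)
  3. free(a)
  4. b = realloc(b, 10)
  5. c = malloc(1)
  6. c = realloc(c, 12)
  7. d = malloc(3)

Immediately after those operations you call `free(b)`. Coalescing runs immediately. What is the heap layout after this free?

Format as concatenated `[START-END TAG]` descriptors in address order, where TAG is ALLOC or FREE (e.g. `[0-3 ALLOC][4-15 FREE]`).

Answer: [0-2 ALLOC][3-14 FREE][15-26 ALLOC]

Derivation:
Op 1: a = malloc(5) -> a = 0; heap: [0-4 ALLOC][5-26 FREE]
Op 2: b = malloc(7) -> b = 5; heap: [0-4 ALLOC][5-11 ALLOC][12-26 FREE]
Op 3: free(a) -> (freed a); heap: [0-4 FREE][5-11 ALLOC][12-26 FREE]
Op 4: b = realloc(b, 10) -> b = 5; heap: [0-4 FREE][5-14 ALLOC][15-26 FREE]
Op 5: c = malloc(1) -> c = 0; heap: [0-0 ALLOC][1-4 FREE][5-14 ALLOC][15-26 FREE]
Op 6: c = realloc(c, 12) -> c = 15; heap: [0-4 FREE][5-14 ALLOC][15-26 ALLOC]
Op 7: d = malloc(3) -> d = 0; heap: [0-2 ALLOC][3-4 FREE][5-14 ALLOC][15-26 ALLOC]
free(b): b = 5 -> block [5-14 ALLOC]; mark free, coalesce with adjacent free neighbors -> [0-2 ALLOC][3-14 FREE][15-26 ALLOC]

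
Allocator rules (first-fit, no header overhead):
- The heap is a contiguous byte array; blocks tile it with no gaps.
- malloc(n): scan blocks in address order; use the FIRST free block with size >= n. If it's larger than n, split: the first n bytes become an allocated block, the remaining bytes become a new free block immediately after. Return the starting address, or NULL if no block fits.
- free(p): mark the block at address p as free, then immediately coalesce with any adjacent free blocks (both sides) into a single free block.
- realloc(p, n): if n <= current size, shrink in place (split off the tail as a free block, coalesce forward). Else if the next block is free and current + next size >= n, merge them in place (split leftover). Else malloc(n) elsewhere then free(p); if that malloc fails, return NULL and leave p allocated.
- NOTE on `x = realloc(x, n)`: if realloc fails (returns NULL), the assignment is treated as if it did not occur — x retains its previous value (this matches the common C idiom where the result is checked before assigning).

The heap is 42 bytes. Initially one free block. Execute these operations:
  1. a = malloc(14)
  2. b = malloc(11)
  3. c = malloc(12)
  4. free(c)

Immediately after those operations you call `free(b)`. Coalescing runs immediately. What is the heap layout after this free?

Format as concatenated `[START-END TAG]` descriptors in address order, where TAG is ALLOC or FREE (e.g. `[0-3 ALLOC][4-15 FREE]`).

Op 1: a = malloc(14) -> a = 0; heap: [0-13 ALLOC][14-41 FREE]
Op 2: b = malloc(11) -> b = 14; heap: [0-13 ALLOC][14-24 ALLOC][25-41 FREE]
Op 3: c = malloc(12) -> c = 25; heap: [0-13 ALLOC][14-24 ALLOC][25-36 ALLOC][37-41 FREE]
Op 4: free(c) -> (freed c); heap: [0-13 ALLOC][14-24 ALLOC][25-41 FREE]
free(b): b = 14 -> block [14-24 ALLOC]; mark free, coalesce with adjacent free neighbors -> [0-13 ALLOC][14-41 FREE]

Answer: [0-13 ALLOC][14-41 FREE]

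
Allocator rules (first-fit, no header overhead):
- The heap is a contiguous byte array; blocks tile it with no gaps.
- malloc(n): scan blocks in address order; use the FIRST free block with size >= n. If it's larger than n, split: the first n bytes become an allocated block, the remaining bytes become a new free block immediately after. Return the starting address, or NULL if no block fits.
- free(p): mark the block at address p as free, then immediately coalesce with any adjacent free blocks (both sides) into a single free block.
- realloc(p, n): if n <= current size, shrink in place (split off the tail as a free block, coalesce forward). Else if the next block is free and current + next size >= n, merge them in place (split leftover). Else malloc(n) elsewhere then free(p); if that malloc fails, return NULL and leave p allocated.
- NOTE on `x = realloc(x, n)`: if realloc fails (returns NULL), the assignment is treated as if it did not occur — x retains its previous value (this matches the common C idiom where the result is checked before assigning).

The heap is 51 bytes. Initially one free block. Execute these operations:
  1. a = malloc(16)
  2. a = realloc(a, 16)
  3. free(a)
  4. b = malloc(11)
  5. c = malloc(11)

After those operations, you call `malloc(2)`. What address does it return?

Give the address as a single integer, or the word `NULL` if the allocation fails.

Answer: 22

Derivation:
Op 1: a = malloc(16) -> a = 0; heap: [0-15 ALLOC][16-50 FREE]
Op 2: a = realloc(a, 16) -> a = 0; heap: [0-15 ALLOC][16-50 FREE]
Op 3: free(a) -> (freed a); heap: [0-50 FREE]
Op 4: b = malloc(11) -> b = 0; heap: [0-10 ALLOC][11-50 FREE]
Op 5: c = malloc(11) -> c = 11; heap: [0-10 ALLOC][11-21 ALLOC][22-50 FREE]
malloc(2): first-fit scan over [0-10 ALLOC][11-21 ALLOC][22-50 FREE] -> 22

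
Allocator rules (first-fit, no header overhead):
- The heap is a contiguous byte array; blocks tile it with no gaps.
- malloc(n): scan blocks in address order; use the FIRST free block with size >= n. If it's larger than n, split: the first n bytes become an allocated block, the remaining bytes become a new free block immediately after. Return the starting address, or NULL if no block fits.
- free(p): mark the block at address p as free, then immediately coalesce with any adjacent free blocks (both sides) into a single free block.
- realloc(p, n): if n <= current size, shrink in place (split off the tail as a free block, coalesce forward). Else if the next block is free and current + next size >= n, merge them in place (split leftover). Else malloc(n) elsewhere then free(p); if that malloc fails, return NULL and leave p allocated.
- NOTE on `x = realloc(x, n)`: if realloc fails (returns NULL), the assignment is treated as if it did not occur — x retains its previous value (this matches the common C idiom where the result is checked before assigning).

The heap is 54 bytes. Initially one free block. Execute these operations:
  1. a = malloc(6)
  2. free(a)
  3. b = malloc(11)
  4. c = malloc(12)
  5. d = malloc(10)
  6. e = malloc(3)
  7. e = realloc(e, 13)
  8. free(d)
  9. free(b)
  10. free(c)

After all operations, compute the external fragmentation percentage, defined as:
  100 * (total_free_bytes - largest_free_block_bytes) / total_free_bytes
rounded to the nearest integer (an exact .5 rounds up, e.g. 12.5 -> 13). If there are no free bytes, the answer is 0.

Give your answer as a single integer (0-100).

Answer: 20

Derivation:
Op 1: a = malloc(6) -> a = 0; heap: [0-5 ALLOC][6-53 FREE]
Op 2: free(a) -> (freed a); heap: [0-53 FREE]
Op 3: b = malloc(11) -> b = 0; heap: [0-10 ALLOC][11-53 FREE]
Op 4: c = malloc(12) -> c = 11; heap: [0-10 ALLOC][11-22 ALLOC][23-53 FREE]
Op 5: d = malloc(10) -> d = 23; heap: [0-10 ALLOC][11-22 ALLOC][23-32 ALLOC][33-53 FREE]
Op 6: e = malloc(3) -> e = 33; heap: [0-10 ALLOC][11-22 ALLOC][23-32 ALLOC][33-35 ALLOC][36-53 FREE]
Op 7: e = realloc(e, 13) -> e = 33; heap: [0-10 ALLOC][11-22 ALLOC][23-32 ALLOC][33-45 ALLOC][46-53 FREE]
Op 8: free(d) -> (freed d); heap: [0-10 ALLOC][11-22 ALLOC][23-32 FREE][33-45 ALLOC][46-53 FREE]
Op 9: free(b) -> (freed b); heap: [0-10 FREE][11-22 ALLOC][23-32 FREE][33-45 ALLOC][46-53 FREE]
Op 10: free(c) -> (freed c); heap: [0-32 FREE][33-45 ALLOC][46-53 FREE]
Free blocks: [33 8] total_free=41 largest=33 -> 100*(41-33)/41 = 800/41 ≈ 19.512 -> rounds to 20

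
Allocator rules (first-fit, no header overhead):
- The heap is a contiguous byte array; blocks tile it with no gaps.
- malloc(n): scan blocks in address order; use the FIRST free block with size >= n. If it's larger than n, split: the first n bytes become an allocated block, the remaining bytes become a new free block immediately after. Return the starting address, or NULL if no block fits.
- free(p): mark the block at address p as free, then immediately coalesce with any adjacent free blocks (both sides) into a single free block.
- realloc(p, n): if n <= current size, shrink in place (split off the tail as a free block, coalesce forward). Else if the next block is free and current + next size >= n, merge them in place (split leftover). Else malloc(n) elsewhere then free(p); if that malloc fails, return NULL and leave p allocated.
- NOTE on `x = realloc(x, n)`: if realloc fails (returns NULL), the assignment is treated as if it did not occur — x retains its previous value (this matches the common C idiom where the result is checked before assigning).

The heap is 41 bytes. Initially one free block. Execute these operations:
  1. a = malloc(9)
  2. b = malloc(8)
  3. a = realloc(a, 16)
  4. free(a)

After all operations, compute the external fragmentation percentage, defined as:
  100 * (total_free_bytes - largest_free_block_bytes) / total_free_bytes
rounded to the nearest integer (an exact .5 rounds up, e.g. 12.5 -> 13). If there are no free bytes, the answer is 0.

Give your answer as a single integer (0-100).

Op 1: a = malloc(9) -> a = 0; heap: [0-8 ALLOC][9-40 FREE]
Op 2: b = malloc(8) -> b = 9; heap: [0-8 ALLOC][9-16 ALLOC][17-40 FREE]
Op 3: a = realloc(a, 16) -> a = 17; heap: [0-8 FREE][9-16 ALLOC][17-32 ALLOC][33-40 FREE]
Op 4: free(a) -> (freed a); heap: [0-8 FREE][9-16 ALLOC][17-40 FREE]
Free blocks: [9 24] total_free=33 largest=24 -> 100*(33-24)/33 = 900/33 ≈ 27.273 -> rounds to 27

Answer: 27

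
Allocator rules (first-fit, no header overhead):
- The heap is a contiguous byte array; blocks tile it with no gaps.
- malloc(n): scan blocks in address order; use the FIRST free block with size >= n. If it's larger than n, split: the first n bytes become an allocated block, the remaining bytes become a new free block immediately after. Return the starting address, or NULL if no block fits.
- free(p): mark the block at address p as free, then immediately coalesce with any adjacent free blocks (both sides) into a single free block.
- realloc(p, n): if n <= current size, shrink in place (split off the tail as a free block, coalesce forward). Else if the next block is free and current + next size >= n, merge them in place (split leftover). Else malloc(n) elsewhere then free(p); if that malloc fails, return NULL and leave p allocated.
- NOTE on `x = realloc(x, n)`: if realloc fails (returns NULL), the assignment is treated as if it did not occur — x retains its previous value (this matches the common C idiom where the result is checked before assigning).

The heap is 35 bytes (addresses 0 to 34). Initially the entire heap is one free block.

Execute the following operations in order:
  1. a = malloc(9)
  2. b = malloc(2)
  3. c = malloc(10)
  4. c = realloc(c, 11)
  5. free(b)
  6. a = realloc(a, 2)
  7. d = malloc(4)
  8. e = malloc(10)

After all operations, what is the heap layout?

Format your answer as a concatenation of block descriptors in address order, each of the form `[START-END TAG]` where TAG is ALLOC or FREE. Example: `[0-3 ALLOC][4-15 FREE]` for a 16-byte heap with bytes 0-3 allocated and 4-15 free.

Answer: [0-1 ALLOC][2-5 ALLOC][6-10 FREE][11-21 ALLOC][22-31 ALLOC][32-34 FREE]

Derivation:
Op 1: a = malloc(9) -> a = 0; heap: [0-8 ALLOC][9-34 FREE]
Op 2: b = malloc(2) -> b = 9; heap: [0-8 ALLOC][9-10 ALLOC][11-34 FREE]
Op 3: c = malloc(10) -> c = 11; heap: [0-8 ALLOC][9-10 ALLOC][11-20 ALLOC][21-34 FREE]
Op 4: c = realloc(c, 11) -> c = 11; heap: [0-8 ALLOC][9-10 ALLOC][11-21 ALLOC][22-34 FREE]
Op 5: free(b) -> (freed b); heap: [0-8 ALLOC][9-10 FREE][11-21 ALLOC][22-34 FREE]
Op 6: a = realloc(a, 2) -> a = 0; heap: [0-1 ALLOC][2-10 FREE][11-21 ALLOC][22-34 FREE]
Op 7: d = malloc(4) -> d = 2; heap: [0-1 ALLOC][2-5 ALLOC][6-10 FREE][11-21 ALLOC][22-34 FREE]
Op 8: e = malloc(10) -> e = 22; heap: [0-1 ALLOC][2-5 ALLOC][6-10 FREE][11-21 ALLOC][22-31 ALLOC][32-34 FREE]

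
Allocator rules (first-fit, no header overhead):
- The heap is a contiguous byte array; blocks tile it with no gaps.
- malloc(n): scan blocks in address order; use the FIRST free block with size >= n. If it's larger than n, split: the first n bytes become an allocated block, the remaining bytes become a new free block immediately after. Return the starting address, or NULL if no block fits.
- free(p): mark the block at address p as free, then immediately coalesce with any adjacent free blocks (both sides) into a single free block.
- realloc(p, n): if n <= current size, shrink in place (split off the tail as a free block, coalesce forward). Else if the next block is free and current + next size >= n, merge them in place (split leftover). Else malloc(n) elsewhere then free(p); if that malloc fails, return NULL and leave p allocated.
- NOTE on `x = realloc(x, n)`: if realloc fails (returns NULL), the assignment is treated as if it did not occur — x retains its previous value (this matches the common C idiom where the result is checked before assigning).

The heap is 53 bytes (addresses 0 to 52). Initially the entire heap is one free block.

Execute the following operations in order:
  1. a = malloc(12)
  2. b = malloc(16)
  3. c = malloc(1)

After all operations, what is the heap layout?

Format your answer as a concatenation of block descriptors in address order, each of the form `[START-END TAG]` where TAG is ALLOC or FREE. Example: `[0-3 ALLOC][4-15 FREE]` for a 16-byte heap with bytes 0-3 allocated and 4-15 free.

Answer: [0-11 ALLOC][12-27 ALLOC][28-28 ALLOC][29-52 FREE]

Derivation:
Op 1: a = malloc(12) -> a = 0; heap: [0-11 ALLOC][12-52 FREE]
Op 2: b = malloc(16) -> b = 12; heap: [0-11 ALLOC][12-27 ALLOC][28-52 FREE]
Op 3: c = malloc(1) -> c = 28; heap: [0-11 ALLOC][12-27 ALLOC][28-28 ALLOC][29-52 FREE]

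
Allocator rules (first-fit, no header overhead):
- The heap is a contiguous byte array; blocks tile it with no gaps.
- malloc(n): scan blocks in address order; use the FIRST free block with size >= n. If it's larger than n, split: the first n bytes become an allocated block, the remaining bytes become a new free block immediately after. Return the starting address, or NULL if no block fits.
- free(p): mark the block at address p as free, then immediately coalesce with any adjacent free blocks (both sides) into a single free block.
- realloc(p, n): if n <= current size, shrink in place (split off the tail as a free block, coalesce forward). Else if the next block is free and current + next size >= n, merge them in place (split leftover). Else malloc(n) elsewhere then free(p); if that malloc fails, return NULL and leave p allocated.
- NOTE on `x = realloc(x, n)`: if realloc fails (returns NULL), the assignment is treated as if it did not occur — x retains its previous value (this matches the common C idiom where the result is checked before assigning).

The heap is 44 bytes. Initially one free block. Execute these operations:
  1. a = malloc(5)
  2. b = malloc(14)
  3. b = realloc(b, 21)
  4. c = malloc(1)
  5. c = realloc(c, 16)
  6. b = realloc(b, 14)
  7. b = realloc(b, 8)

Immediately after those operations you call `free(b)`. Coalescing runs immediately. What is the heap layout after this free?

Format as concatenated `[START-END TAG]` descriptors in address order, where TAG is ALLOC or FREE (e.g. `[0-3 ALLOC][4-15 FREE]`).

Answer: [0-4 ALLOC][5-25 FREE][26-41 ALLOC][42-43 FREE]

Derivation:
Op 1: a = malloc(5) -> a = 0; heap: [0-4 ALLOC][5-43 FREE]
Op 2: b = malloc(14) -> b = 5; heap: [0-4 ALLOC][5-18 ALLOC][19-43 FREE]
Op 3: b = realloc(b, 21) -> b = 5; heap: [0-4 ALLOC][5-25 ALLOC][26-43 FREE]
Op 4: c = malloc(1) -> c = 26; heap: [0-4 ALLOC][5-25 ALLOC][26-26 ALLOC][27-43 FREE]
Op 5: c = realloc(c, 16) -> c = 26; heap: [0-4 ALLOC][5-25 ALLOC][26-41 ALLOC][42-43 FREE]
Op 6: b = realloc(b, 14) -> b = 5; heap: [0-4 ALLOC][5-18 ALLOC][19-25 FREE][26-41 ALLOC][42-43 FREE]
Op 7: b = realloc(b, 8) -> b = 5; heap: [0-4 ALLOC][5-12 ALLOC][13-25 FREE][26-41 ALLOC][42-43 FREE]
free(b): b = 5 -> block [5-12 ALLOC]; mark free, coalesce with adjacent free neighbors -> [0-4 ALLOC][5-25 FREE][26-41 ALLOC][42-43 FREE]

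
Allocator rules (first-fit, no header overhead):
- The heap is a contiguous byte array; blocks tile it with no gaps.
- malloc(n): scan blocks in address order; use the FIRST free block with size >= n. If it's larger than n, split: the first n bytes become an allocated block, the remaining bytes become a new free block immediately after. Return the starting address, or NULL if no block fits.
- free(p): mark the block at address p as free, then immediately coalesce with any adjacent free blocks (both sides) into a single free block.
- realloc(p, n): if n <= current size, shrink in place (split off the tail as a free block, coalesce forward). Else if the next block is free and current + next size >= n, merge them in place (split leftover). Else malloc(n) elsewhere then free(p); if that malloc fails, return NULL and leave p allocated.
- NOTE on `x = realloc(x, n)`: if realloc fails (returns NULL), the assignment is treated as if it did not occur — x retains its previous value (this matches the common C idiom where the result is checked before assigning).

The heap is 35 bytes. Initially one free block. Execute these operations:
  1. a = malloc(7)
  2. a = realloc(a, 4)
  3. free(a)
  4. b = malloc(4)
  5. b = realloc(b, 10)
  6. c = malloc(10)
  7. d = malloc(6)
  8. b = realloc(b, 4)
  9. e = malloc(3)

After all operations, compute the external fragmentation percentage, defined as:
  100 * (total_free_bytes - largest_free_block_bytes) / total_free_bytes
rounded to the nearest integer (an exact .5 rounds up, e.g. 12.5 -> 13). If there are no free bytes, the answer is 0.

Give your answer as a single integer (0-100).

Op 1: a = malloc(7) -> a = 0; heap: [0-6 ALLOC][7-34 FREE]
Op 2: a = realloc(a, 4) -> a = 0; heap: [0-3 ALLOC][4-34 FREE]
Op 3: free(a) -> (freed a); heap: [0-34 FREE]
Op 4: b = malloc(4) -> b = 0; heap: [0-3 ALLOC][4-34 FREE]
Op 5: b = realloc(b, 10) -> b = 0; heap: [0-9 ALLOC][10-34 FREE]
Op 6: c = malloc(10) -> c = 10; heap: [0-9 ALLOC][10-19 ALLOC][20-34 FREE]
Op 7: d = malloc(6) -> d = 20; heap: [0-9 ALLOC][10-19 ALLOC][20-25 ALLOC][26-34 FREE]
Op 8: b = realloc(b, 4) -> b = 0; heap: [0-3 ALLOC][4-9 FREE][10-19 ALLOC][20-25 ALLOC][26-34 FREE]
Op 9: e = malloc(3) -> e = 4; heap: [0-3 ALLOC][4-6 ALLOC][7-9 FREE][10-19 ALLOC][20-25 ALLOC][26-34 FREE]
Free blocks: [3 9] total_free=12 largest=9 -> 100*(12-9)/12 = 300/12 = 25

Answer: 25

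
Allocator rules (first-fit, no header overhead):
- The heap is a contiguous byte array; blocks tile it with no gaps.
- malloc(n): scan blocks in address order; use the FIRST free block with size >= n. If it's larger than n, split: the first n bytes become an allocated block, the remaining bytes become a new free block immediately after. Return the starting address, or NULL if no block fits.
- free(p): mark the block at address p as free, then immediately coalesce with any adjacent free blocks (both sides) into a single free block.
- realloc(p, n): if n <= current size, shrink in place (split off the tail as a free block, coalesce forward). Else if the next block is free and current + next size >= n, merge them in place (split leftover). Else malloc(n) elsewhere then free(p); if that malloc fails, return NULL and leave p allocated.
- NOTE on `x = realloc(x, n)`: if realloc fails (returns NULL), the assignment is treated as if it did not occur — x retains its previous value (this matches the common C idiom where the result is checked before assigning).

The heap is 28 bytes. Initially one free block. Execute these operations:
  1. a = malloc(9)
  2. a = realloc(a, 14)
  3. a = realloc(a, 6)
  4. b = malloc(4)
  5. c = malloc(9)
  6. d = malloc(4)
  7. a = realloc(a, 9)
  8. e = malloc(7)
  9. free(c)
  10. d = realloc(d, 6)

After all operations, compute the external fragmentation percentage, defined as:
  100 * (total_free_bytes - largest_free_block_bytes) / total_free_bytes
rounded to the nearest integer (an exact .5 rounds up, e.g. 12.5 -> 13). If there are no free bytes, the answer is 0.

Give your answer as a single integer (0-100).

Answer: 25

Derivation:
Op 1: a = malloc(9) -> a = 0; heap: [0-8 ALLOC][9-27 FREE]
Op 2: a = realloc(a, 14) -> a = 0; heap: [0-13 ALLOC][14-27 FREE]
Op 3: a = realloc(a, 6) -> a = 0; heap: [0-5 ALLOC][6-27 FREE]
Op 4: b = malloc(4) -> b = 6; heap: [0-5 ALLOC][6-9 ALLOC][10-27 FREE]
Op 5: c = malloc(9) -> c = 10; heap: [0-5 ALLOC][6-9 ALLOC][10-18 ALLOC][19-27 FREE]
Op 6: d = malloc(4) -> d = 19; heap: [0-5 ALLOC][6-9 ALLOC][10-18 ALLOC][19-22 ALLOC][23-27 FREE]
Op 7: a = realloc(a, 9) -> NULL (a unchanged); heap: [0-5 ALLOC][6-9 ALLOC][10-18 ALLOC][19-22 ALLOC][23-27 FREE]
Op 8: e = malloc(7) -> e = NULL; heap: [0-5 ALLOC][6-9 ALLOC][10-18 ALLOC][19-22 ALLOC][23-27 FREE]
Op 9: free(c) -> (freed c); heap: [0-5 ALLOC][6-9 ALLOC][10-18 FREE][19-22 ALLOC][23-27 FREE]
Op 10: d = realloc(d, 6) -> d = 19; heap: [0-5 ALLOC][6-9 ALLOC][10-18 FREE][19-24 ALLOC][25-27 FREE]
Free blocks: [9 3] total_free=12 largest=9 -> 100*(12-9)/12 = 300/12 = 25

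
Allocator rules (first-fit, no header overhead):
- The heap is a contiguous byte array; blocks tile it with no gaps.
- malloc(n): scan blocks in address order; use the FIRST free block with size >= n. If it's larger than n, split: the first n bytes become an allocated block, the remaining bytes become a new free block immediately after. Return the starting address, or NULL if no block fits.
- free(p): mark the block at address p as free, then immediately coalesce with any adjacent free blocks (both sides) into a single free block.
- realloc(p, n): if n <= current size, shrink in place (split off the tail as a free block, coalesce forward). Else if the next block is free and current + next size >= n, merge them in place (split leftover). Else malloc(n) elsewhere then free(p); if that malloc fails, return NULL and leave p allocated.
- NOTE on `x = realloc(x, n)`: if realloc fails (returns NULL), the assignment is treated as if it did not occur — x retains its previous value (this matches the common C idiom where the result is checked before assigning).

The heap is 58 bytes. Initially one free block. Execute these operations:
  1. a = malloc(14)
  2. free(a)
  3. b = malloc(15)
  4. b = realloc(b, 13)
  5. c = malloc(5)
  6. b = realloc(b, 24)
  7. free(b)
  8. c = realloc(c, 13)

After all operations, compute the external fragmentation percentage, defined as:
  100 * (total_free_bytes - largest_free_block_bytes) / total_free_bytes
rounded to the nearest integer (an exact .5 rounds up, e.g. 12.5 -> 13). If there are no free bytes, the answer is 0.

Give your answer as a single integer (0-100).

Op 1: a = malloc(14) -> a = 0; heap: [0-13 ALLOC][14-57 FREE]
Op 2: free(a) -> (freed a); heap: [0-57 FREE]
Op 3: b = malloc(15) -> b = 0; heap: [0-14 ALLOC][15-57 FREE]
Op 4: b = realloc(b, 13) -> b = 0; heap: [0-12 ALLOC][13-57 FREE]
Op 5: c = malloc(5) -> c = 13; heap: [0-12 ALLOC][13-17 ALLOC][18-57 FREE]
Op 6: b = realloc(b, 24) -> b = 18; heap: [0-12 FREE][13-17 ALLOC][18-41 ALLOC][42-57 FREE]
Op 7: free(b) -> (freed b); heap: [0-12 FREE][13-17 ALLOC][18-57 FREE]
Op 8: c = realloc(c, 13) -> c = 13; heap: [0-12 FREE][13-25 ALLOC][26-57 FREE]
Free blocks: [13 32] total_free=45 largest=32 -> 100*(45-32)/45 = 1300/45 ≈ 28.889 -> rounds to 29

Answer: 29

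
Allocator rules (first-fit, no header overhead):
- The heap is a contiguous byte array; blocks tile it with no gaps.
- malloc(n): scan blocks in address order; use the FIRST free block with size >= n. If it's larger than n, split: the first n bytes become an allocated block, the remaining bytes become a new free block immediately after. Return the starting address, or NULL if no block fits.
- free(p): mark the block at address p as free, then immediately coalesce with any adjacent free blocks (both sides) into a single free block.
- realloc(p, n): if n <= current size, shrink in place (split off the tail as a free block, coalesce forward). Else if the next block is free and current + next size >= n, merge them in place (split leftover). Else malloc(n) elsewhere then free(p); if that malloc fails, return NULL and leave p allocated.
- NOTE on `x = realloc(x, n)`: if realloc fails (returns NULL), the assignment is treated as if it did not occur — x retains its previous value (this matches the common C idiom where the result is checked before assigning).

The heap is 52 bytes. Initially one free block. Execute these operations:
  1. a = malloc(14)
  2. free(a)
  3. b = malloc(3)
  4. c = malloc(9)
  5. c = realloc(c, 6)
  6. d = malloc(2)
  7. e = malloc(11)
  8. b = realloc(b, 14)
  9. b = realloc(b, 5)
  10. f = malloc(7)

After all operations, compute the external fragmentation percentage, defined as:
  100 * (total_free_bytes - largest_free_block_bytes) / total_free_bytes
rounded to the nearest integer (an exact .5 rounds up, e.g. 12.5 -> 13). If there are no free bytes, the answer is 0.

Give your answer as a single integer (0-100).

Op 1: a = malloc(14) -> a = 0; heap: [0-13 ALLOC][14-51 FREE]
Op 2: free(a) -> (freed a); heap: [0-51 FREE]
Op 3: b = malloc(3) -> b = 0; heap: [0-2 ALLOC][3-51 FREE]
Op 4: c = malloc(9) -> c = 3; heap: [0-2 ALLOC][3-11 ALLOC][12-51 FREE]
Op 5: c = realloc(c, 6) -> c = 3; heap: [0-2 ALLOC][3-8 ALLOC][9-51 FREE]
Op 6: d = malloc(2) -> d = 9; heap: [0-2 ALLOC][3-8 ALLOC][9-10 ALLOC][11-51 FREE]
Op 7: e = malloc(11) -> e = 11; heap: [0-2 ALLOC][3-8 ALLOC][9-10 ALLOC][11-21 ALLOC][22-51 FREE]
Op 8: b = realloc(b, 14) -> b = 22; heap: [0-2 FREE][3-8 ALLOC][9-10 ALLOC][11-21 ALLOC][22-35 ALLOC][36-51 FREE]
Op 9: b = realloc(b, 5) -> b = 22; heap: [0-2 FREE][3-8 ALLOC][9-10 ALLOC][11-21 ALLOC][22-26 ALLOC][27-51 FREE]
Op 10: f = malloc(7) -> f = 27; heap: [0-2 FREE][3-8 ALLOC][9-10 ALLOC][11-21 ALLOC][22-26 ALLOC][27-33 ALLOC][34-51 FREE]
Free blocks: [3 18] total_free=21 largest=18 -> 100*(21-18)/21 = 300/21 ≈ 14.286 -> rounds to 14

Answer: 14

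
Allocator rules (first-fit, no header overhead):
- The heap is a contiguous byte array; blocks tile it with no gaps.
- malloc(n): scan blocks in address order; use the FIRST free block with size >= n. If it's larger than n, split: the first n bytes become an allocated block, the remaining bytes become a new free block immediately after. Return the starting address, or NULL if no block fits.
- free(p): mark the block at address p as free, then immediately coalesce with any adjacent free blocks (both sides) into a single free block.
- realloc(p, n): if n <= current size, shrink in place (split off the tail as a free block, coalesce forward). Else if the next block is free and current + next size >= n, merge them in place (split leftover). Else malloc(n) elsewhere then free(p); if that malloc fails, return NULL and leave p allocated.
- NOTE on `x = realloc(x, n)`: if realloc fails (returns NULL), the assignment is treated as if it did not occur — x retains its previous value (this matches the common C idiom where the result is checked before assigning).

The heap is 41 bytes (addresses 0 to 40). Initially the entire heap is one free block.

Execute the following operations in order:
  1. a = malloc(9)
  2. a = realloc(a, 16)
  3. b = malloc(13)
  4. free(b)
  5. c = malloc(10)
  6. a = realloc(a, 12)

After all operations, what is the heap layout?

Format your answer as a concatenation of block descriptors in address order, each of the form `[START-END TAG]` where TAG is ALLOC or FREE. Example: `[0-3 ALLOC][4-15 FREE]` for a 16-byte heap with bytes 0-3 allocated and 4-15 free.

Op 1: a = malloc(9) -> a = 0; heap: [0-8 ALLOC][9-40 FREE]
Op 2: a = realloc(a, 16) -> a = 0; heap: [0-15 ALLOC][16-40 FREE]
Op 3: b = malloc(13) -> b = 16; heap: [0-15 ALLOC][16-28 ALLOC][29-40 FREE]
Op 4: free(b) -> (freed b); heap: [0-15 ALLOC][16-40 FREE]
Op 5: c = malloc(10) -> c = 16; heap: [0-15 ALLOC][16-25 ALLOC][26-40 FREE]
Op 6: a = realloc(a, 12) -> a = 0; heap: [0-11 ALLOC][12-15 FREE][16-25 ALLOC][26-40 FREE]

Answer: [0-11 ALLOC][12-15 FREE][16-25 ALLOC][26-40 FREE]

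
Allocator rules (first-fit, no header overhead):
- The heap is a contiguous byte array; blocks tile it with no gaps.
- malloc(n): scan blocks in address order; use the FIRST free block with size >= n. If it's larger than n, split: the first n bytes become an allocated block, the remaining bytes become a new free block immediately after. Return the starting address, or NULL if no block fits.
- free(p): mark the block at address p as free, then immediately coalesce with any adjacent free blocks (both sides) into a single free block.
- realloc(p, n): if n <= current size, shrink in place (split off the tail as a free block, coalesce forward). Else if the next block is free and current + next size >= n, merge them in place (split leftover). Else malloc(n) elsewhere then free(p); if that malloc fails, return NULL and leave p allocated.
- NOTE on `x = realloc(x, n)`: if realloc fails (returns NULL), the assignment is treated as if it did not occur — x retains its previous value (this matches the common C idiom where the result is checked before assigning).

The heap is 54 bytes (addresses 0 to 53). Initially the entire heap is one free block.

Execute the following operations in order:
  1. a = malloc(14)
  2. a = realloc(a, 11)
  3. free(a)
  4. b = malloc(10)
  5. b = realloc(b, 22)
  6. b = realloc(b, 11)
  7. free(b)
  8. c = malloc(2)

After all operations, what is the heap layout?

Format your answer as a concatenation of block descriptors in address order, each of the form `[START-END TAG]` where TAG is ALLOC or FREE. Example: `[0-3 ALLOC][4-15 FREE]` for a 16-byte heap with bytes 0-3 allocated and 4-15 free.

Answer: [0-1 ALLOC][2-53 FREE]

Derivation:
Op 1: a = malloc(14) -> a = 0; heap: [0-13 ALLOC][14-53 FREE]
Op 2: a = realloc(a, 11) -> a = 0; heap: [0-10 ALLOC][11-53 FREE]
Op 3: free(a) -> (freed a); heap: [0-53 FREE]
Op 4: b = malloc(10) -> b = 0; heap: [0-9 ALLOC][10-53 FREE]
Op 5: b = realloc(b, 22) -> b = 0; heap: [0-21 ALLOC][22-53 FREE]
Op 6: b = realloc(b, 11) -> b = 0; heap: [0-10 ALLOC][11-53 FREE]
Op 7: free(b) -> (freed b); heap: [0-53 FREE]
Op 8: c = malloc(2) -> c = 0; heap: [0-1 ALLOC][2-53 FREE]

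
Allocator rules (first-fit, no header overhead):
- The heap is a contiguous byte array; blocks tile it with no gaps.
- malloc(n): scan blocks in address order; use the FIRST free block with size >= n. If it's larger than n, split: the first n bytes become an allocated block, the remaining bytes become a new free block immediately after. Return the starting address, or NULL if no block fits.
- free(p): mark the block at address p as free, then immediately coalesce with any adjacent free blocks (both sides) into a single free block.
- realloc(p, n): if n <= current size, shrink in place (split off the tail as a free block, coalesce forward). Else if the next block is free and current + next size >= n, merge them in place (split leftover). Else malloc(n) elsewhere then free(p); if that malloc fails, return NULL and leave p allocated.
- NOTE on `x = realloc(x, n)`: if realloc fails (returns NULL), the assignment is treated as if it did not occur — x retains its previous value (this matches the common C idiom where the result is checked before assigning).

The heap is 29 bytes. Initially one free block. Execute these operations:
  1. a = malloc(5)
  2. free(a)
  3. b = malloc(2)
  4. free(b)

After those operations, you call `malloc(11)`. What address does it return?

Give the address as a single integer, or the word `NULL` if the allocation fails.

Op 1: a = malloc(5) -> a = 0; heap: [0-4 ALLOC][5-28 FREE]
Op 2: free(a) -> (freed a); heap: [0-28 FREE]
Op 3: b = malloc(2) -> b = 0; heap: [0-1 ALLOC][2-28 FREE]
Op 4: free(b) -> (freed b); heap: [0-28 FREE]
malloc(11): first-fit scan over [0-28 FREE] -> 0

Answer: 0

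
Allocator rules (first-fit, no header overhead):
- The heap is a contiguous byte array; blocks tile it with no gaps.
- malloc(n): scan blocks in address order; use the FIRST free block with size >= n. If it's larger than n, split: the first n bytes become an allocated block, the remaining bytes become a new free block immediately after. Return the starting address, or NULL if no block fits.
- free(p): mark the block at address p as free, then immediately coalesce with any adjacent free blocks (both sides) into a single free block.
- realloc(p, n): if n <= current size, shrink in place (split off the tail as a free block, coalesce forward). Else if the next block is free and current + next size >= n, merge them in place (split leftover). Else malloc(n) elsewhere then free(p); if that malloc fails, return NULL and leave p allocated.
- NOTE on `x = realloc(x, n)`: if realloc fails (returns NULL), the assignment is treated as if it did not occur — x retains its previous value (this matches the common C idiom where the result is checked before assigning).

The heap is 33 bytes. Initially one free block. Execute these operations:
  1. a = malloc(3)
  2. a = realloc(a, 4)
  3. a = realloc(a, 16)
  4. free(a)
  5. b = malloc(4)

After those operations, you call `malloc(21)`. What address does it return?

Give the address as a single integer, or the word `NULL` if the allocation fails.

Op 1: a = malloc(3) -> a = 0; heap: [0-2 ALLOC][3-32 FREE]
Op 2: a = realloc(a, 4) -> a = 0; heap: [0-3 ALLOC][4-32 FREE]
Op 3: a = realloc(a, 16) -> a = 0; heap: [0-15 ALLOC][16-32 FREE]
Op 4: free(a) -> (freed a); heap: [0-32 FREE]
Op 5: b = malloc(4) -> b = 0; heap: [0-3 ALLOC][4-32 FREE]
malloc(21): first-fit scan over [0-3 ALLOC][4-32 FREE] -> 4

Answer: 4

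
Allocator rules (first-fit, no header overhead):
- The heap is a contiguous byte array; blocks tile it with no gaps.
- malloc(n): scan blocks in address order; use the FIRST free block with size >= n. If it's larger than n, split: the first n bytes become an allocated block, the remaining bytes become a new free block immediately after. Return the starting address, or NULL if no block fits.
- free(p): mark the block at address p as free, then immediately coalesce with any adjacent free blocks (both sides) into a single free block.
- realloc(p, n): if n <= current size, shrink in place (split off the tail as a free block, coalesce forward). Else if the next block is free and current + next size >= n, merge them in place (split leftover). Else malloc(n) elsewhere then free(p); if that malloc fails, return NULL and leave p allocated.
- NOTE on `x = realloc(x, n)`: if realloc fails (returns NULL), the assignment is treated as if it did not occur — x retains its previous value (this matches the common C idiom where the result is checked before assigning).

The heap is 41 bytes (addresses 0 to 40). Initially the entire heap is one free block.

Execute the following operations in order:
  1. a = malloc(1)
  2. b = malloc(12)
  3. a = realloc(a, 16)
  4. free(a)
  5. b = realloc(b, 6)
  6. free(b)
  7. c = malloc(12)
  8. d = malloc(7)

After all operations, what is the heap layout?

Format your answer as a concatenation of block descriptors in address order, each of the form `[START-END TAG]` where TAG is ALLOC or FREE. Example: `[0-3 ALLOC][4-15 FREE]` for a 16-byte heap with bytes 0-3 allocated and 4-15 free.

Answer: [0-11 ALLOC][12-18 ALLOC][19-40 FREE]

Derivation:
Op 1: a = malloc(1) -> a = 0; heap: [0-0 ALLOC][1-40 FREE]
Op 2: b = malloc(12) -> b = 1; heap: [0-0 ALLOC][1-12 ALLOC][13-40 FREE]
Op 3: a = realloc(a, 16) -> a = 13; heap: [0-0 FREE][1-12 ALLOC][13-28 ALLOC][29-40 FREE]
Op 4: free(a) -> (freed a); heap: [0-0 FREE][1-12 ALLOC][13-40 FREE]
Op 5: b = realloc(b, 6) -> b = 1; heap: [0-0 FREE][1-6 ALLOC][7-40 FREE]
Op 6: free(b) -> (freed b); heap: [0-40 FREE]
Op 7: c = malloc(12) -> c = 0; heap: [0-11 ALLOC][12-40 FREE]
Op 8: d = malloc(7) -> d = 12; heap: [0-11 ALLOC][12-18 ALLOC][19-40 FREE]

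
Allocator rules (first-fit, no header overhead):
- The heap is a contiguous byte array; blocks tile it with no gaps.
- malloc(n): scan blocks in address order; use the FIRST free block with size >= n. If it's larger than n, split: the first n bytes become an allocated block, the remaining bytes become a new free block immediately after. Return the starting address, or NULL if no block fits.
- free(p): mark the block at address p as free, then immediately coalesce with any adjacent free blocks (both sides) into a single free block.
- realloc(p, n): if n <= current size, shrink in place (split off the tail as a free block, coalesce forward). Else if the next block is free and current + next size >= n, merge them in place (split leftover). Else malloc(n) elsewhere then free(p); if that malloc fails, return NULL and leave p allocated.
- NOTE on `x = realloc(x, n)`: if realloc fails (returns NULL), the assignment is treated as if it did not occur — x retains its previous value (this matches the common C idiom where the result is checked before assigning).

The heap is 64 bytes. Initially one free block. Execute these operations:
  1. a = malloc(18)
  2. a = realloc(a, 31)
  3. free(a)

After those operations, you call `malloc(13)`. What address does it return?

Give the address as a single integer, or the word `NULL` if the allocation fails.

Answer: 0

Derivation:
Op 1: a = malloc(18) -> a = 0; heap: [0-17 ALLOC][18-63 FREE]
Op 2: a = realloc(a, 31) -> a = 0; heap: [0-30 ALLOC][31-63 FREE]
Op 3: free(a) -> (freed a); heap: [0-63 FREE]
malloc(13): first-fit scan over [0-63 FREE] -> 0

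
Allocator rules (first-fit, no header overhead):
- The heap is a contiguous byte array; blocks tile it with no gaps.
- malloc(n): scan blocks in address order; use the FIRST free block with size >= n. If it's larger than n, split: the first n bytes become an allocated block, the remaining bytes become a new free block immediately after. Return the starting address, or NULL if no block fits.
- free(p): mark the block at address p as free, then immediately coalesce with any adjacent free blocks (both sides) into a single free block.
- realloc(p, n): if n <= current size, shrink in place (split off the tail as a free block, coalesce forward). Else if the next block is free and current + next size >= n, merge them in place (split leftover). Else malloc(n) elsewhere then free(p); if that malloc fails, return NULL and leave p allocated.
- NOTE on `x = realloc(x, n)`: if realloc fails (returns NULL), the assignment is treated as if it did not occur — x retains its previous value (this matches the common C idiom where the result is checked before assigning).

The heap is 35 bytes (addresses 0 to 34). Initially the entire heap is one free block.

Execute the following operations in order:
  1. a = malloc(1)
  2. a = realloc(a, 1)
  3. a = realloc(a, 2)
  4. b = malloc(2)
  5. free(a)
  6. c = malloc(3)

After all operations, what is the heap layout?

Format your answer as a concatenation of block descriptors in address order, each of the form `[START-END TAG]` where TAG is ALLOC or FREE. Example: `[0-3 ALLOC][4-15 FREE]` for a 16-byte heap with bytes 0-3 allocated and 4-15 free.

Answer: [0-1 FREE][2-3 ALLOC][4-6 ALLOC][7-34 FREE]

Derivation:
Op 1: a = malloc(1) -> a = 0; heap: [0-0 ALLOC][1-34 FREE]
Op 2: a = realloc(a, 1) -> a = 0; heap: [0-0 ALLOC][1-34 FREE]
Op 3: a = realloc(a, 2) -> a = 0; heap: [0-1 ALLOC][2-34 FREE]
Op 4: b = malloc(2) -> b = 2; heap: [0-1 ALLOC][2-3 ALLOC][4-34 FREE]
Op 5: free(a) -> (freed a); heap: [0-1 FREE][2-3 ALLOC][4-34 FREE]
Op 6: c = malloc(3) -> c = 4; heap: [0-1 FREE][2-3 ALLOC][4-6 ALLOC][7-34 FREE]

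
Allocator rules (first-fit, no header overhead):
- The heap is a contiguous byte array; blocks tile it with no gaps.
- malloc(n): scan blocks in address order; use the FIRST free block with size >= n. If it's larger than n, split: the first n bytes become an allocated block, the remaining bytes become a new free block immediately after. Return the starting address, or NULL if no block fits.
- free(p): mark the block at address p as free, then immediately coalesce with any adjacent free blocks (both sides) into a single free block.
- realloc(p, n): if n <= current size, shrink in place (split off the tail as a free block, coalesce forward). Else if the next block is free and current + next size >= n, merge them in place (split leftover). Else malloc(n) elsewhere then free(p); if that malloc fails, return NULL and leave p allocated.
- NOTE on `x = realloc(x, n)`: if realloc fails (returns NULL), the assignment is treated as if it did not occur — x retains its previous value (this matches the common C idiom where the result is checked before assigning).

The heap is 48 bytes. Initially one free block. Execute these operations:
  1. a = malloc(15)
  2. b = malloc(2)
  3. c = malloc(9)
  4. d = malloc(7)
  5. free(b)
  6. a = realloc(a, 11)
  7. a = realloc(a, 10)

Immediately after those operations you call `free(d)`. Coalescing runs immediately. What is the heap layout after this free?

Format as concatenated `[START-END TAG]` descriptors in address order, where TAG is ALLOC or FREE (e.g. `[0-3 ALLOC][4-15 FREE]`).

Op 1: a = malloc(15) -> a = 0; heap: [0-14 ALLOC][15-47 FREE]
Op 2: b = malloc(2) -> b = 15; heap: [0-14 ALLOC][15-16 ALLOC][17-47 FREE]
Op 3: c = malloc(9) -> c = 17; heap: [0-14 ALLOC][15-16 ALLOC][17-25 ALLOC][26-47 FREE]
Op 4: d = malloc(7) -> d = 26; heap: [0-14 ALLOC][15-16 ALLOC][17-25 ALLOC][26-32 ALLOC][33-47 FREE]
Op 5: free(b) -> (freed b); heap: [0-14 ALLOC][15-16 FREE][17-25 ALLOC][26-32 ALLOC][33-47 FREE]
Op 6: a = realloc(a, 11) -> a = 0; heap: [0-10 ALLOC][11-16 FREE][17-25 ALLOC][26-32 ALLOC][33-47 FREE]
Op 7: a = realloc(a, 10) -> a = 0; heap: [0-9 ALLOC][10-16 FREE][17-25 ALLOC][26-32 ALLOC][33-47 FREE]
free(d): d = 26 -> block [26-32 ALLOC]; mark free, coalesce with adjacent free neighbors -> [0-9 ALLOC][10-16 FREE][17-25 ALLOC][26-47 FREE]

Answer: [0-9 ALLOC][10-16 FREE][17-25 ALLOC][26-47 FREE]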